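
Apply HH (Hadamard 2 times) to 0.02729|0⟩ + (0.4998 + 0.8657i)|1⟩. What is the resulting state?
0.02729|0⟩ + (0.4998 + 0.8657i)|1⟩

H² = I, so an even number of Hadamards cancels: H^2 = I and the state is unchanged.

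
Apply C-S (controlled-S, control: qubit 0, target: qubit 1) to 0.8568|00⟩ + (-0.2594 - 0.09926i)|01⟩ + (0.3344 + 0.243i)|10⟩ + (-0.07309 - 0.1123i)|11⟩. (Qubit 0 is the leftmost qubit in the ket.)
0.8568|00⟩ + (-0.2594 - 0.09926i)|01⟩ + (0.3344 + 0.243i)|10⟩ + (0.1123 - 0.07309i)|11⟩

C-S leaves the control-|0⟩ kets |00⟩, |01⟩ unchanged and applies S to qubit 1 on the control-|1⟩ pair (|10⟩, |11⟩).
S = [[1, 0], [0, i]].
With a = amp(|10⟩) = (0.3344 + 0.243i) and b = amp(|11⟩) = (-0.07309 - 0.1123i):
new amp(|10⟩) = (1)·a = (0.3344 + 0.243i)
new amp(|11⟩) = (i)·b = (0.1123 - 0.07309i)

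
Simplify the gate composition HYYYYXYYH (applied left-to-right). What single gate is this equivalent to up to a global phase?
Z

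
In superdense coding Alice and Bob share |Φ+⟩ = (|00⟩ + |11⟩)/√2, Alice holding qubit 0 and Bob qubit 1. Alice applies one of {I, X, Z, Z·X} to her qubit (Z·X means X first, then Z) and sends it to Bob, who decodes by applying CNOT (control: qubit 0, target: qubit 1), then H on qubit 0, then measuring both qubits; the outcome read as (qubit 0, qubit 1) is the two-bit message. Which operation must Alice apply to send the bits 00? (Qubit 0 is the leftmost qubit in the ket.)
I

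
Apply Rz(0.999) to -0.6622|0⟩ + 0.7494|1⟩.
(-0.5813 + 0.3172i)|0⟩ + (0.6578 + 0.359i)|1⟩

Rz(0.999) = [[e^(−iθ/2), 0], [0, e^(iθ/2)]] with e^(±iθ/2) = cos(θ/2) ± i·sin(θ/2); θ = 0.999, cos(θ/2) ≈ 0.877822, sin(θ/2) ≈ 0.478987.
With a = amp(|0⟩) = -0.6622 and b = amp(|1⟩) = 0.7494:
new amp(|0⟩) = (0.877822 - 0.478987i)·a = (-0.5813 + 0.3172i)
new amp(|1⟩) = (0.877822 + 0.478987i)·b = (0.6578 + 0.359i)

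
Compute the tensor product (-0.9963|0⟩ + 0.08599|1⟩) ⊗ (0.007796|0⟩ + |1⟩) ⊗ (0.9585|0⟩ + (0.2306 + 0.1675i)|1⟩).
-0.007445|000⟩ + (-0.001791 - 0.001301i)|001⟩ - 0.955|010⟩ + (-0.2297 - 0.1669i)|011⟩ + 0.0006426|100⟩ + (0.0001546 + 0.0001123i)|101⟩ + 0.08242|110⟩ + (0.01983 + 0.0144i)|111⟩

amp(|b₁b₂…⟩) = product of the factor amplitudes for bits b₁, b₂, …; only kets whose every factor amplitude is nonzero survive.
|000⟩: (-0.9963)(0.007796)(0.9585) = -0.007445
|001⟩: (-0.9963)(0.007796)(0.2306 + 0.1675i) = (-0.001791 - 0.001301i)
|010⟩: (-0.9963)(1)(0.9585) = -0.955
|011⟩: (-0.9963)(1)(0.2306 + 0.1675i) = (-0.2297 - 0.1669i)
|100⟩: (0.08599)(0.007796)(0.9585) = 0.0006426
|101⟩: (0.08599)(0.007796)(0.2306 + 0.1675i) = (0.0001546 + 0.0001123i)
|110⟩: (0.08599)(1)(0.9585) = 0.08242
|111⟩: (0.08599)(1)(0.2306 + 0.1675i) = (0.01983 + 0.0144i)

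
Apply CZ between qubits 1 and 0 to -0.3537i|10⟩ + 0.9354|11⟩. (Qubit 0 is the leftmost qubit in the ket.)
-0.3537i|10⟩ - 0.9354|11⟩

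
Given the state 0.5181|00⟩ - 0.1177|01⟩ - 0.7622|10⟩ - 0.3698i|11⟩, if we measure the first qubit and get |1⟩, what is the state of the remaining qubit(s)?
-0.8997|0⟩ - 0.4365i|1⟩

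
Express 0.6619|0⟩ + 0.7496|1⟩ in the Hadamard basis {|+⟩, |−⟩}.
0.9981|+⟩ - 0.06201|−⟩

With |ψ⟩ = α|0⟩ + β|1⟩, the Hadamard-basis coefficients are ⟨+|ψ⟩ = (α + β)/√2 and ⟨−|ψ⟩ = (α − β)/√2.
Here α = 0.6619, β = 0.7496: (α + β)/√2 = 0.9981, (α − β)/√2 = -0.06201.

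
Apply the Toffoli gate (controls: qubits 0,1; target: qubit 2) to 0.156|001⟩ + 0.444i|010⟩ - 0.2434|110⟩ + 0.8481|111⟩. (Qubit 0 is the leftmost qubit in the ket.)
0.156|001⟩ + 0.444i|010⟩ + 0.8481|110⟩ - 0.2434|111⟩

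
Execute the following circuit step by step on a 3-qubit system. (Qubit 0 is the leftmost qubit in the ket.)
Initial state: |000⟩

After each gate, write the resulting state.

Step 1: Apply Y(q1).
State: i|010⟩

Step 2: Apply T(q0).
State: i|010⟩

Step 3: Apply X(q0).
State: i|110⟩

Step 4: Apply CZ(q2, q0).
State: i|110⟩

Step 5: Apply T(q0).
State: (-1/√2 + (1/√2)i)|110⟩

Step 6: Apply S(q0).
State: (-1/√2 - (1/√2)i)|110⟩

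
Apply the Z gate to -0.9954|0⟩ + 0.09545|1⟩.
-0.9954|0⟩ - 0.09545|1⟩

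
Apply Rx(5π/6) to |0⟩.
0.2588|0⟩ - 0.9659i|1⟩

Rx(5π/6) = [[cos(θ/2), −i·sin(θ/2)], [−i·sin(θ/2), cos(θ/2)]]; θ = 5π/6, cos(θ/2) ≈ 0.258819, sin(θ/2) ≈ 0.965926.
With a = amp(|0⟩) = 1 and b = amp(|1⟩) = 0:
new amp(|0⟩) = (0.258819)·a + (-0.965926i)·b = 0.2588
new amp(|1⟩) = (-0.965926i)·a + (0.258819)·b = -0.9659i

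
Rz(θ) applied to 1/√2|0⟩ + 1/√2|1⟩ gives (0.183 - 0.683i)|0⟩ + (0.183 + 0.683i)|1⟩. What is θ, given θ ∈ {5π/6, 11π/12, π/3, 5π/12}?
5π/6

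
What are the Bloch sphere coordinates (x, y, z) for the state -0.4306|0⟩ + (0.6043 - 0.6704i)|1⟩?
(-0.5204, 0.5773, -0.6292)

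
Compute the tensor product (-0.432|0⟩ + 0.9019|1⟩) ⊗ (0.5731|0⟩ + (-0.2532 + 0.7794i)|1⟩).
-0.2476|00⟩ + (0.1094 - 0.3367i)|01⟩ + 0.5169|10⟩ + (-0.2284 + 0.7029i)|11⟩

amp(|b₁b₂…⟩) = product of the factor amplitudes for bits b₁, b₂, …; only kets whose every factor amplitude is nonzero survive.
|00⟩: (-0.432)(0.5731) = -0.2476
|01⟩: (-0.432)(-0.2532 + 0.7794i) = (0.1094 - 0.3367i)
|10⟩: (0.9019)(0.5731) = 0.5169
|11⟩: (0.9019)(-0.2532 + 0.7794i) = (-0.2284 + 0.7029i)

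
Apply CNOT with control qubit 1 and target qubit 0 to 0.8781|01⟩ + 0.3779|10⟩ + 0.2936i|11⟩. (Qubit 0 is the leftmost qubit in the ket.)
0.2936i|01⟩ + 0.3779|10⟩ + 0.8781|11⟩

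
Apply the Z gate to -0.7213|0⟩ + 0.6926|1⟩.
-0.7213|0⟩ - 0.6926|1⟩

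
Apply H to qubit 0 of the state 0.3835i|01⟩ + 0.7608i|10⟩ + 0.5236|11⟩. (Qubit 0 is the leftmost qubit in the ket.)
0.538i|00⟩ + (0.3702 + 0.2712i)|01⟩ - 0.538i|10⟩ + (-0.3702 + 0.2712i)|11⟩

H on qubit 0 mixes each pair of kets that differ only in qubit 0: amplitudes (a, b) of (|…0…⟩, |…1…⟩) become ((a + b)/√2, (a − b)/√2). Kets absent from the input have amplitude 0.
(|00⟩, |10⟩): (a, b) = (0, 0.7608i) → (0.538i, -0.538i)
(|01⟩, |11⟩): (a, b) = (0.3835i, 0.5236) → ((0.3702 + 0.2712i), (-0.3702 + 0.2712i))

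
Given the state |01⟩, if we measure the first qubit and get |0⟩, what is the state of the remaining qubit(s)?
|1⟩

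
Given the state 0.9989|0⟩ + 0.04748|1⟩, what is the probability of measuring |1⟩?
0.002254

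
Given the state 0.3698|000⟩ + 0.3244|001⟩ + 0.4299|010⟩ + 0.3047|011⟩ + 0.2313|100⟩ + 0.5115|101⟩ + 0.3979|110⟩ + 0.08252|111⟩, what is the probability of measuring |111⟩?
0.00681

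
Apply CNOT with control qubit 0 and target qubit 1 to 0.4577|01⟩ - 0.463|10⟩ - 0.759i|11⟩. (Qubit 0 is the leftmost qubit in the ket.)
0.4577|01⟩ - 0.759i|10⟩ - 0.463|11⟩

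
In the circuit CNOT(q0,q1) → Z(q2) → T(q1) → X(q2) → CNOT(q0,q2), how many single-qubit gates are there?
3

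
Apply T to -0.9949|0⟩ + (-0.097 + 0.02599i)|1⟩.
-0.9949|0⟩ + (-0.08697 - 0.05021i)|1⟩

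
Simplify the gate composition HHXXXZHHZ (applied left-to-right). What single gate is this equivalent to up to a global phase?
X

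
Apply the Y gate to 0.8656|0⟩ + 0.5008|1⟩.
-0.5008i|0⟩ + 0.8656i|1⟩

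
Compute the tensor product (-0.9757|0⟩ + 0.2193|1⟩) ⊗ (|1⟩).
-0.9757|01⟩ + 0.2193|11⟩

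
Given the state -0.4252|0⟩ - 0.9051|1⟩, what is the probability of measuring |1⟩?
0.8192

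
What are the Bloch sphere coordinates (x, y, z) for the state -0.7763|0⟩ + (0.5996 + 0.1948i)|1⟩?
(-0.9309, -0.3024, 0.2052)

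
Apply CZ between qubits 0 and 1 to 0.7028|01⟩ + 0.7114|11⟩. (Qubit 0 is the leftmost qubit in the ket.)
0.7028|01⟩ - 0.7114|11⟩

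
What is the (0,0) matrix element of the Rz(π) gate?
-i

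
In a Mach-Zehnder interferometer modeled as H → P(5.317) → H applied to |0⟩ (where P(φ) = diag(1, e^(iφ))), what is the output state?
(0.7842 - 0.4114i)|0⟩ + (0.2158 + 0.4114i)|1⟩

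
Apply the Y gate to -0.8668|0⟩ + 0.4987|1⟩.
-0.4987i|0⟩ - 0.8668i|1⟩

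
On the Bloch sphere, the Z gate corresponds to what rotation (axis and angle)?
Rotation by π around the z-axis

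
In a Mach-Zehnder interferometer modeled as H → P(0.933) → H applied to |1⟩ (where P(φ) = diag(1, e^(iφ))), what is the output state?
(0.2023 - 0.4017i)|0⟩ + (0.7977 + 0.4017i)|1⟩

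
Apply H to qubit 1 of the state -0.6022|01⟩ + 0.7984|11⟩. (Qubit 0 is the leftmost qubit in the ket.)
-0.4258|00⟩ + 0.4258|01⟩ + 0.5646|10⟩ - 0.5646|11⟩

H on qubit 1 mixes each pair of kets that differ only in qubit 1: amplitudes (a, b) of (|…0…⟩, |…1…⟩) become ((a + b)/√2, (a − b)/√2). Kets absent from the input have amplitude 0.
(|00⟩, |01⟩): (a, b) = (0, -0.6022) → (-0.4258, 0.4258)
(|10⟩, |11⟩): (a, b) = (0, 0.7984) → (0.5646, -0.5646)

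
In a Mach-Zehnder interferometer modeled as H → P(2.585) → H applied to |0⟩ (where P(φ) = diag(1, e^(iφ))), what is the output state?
(0.07547 + 0.2641i)|0⟩ + (0.9245 - 0.2641i)|1⟩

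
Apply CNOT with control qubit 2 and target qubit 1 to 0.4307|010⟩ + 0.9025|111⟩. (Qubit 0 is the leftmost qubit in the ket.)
0.4307|010⟩ + 0.9025|101⟩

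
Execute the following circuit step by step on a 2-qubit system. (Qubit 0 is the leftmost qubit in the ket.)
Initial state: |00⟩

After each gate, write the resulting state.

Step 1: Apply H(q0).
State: 1/√2|00⟩ + 1/√2|10⟩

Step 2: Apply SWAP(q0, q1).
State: 1/√2|00⟩ + 1/√2|01⟩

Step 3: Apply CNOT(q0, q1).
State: 1/√2|00⟩ + 1/√2|01⟩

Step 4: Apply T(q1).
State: 1/√2|00⟩ + (1/2 + (1/2)i)|01⟩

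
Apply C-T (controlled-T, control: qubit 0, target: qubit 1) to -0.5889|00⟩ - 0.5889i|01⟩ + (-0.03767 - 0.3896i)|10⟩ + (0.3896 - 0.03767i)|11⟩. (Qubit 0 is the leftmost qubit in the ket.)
-0.5889|00⟩ - 0.5889i|01⟩ + (-0.03767 - 0.3896i)|10⟩ + (0.3021 + 0.2489i)|11⟩

C-T leaves the control-|0⟩ kets |00⟩, |01⟩ unchanged and applies T to qubit 1 on the control-|1⟩ pair (|10⟩, |11⟩).
T = [[1, 0], [0, (1/√2 + (1/√2)i)]].
With a = amp(|10⟩) = (-0.03767 - 0.3896i) and b = amp(|11⟩) = (0.3896 - 0.03767i):
new amp(|10⟩) = (1)·a = (-0.03767 - 0.3896i)
new amp(|11⟩) = (1/√2 + (1/√2)i)·b = (0.3021 + 0.2489i)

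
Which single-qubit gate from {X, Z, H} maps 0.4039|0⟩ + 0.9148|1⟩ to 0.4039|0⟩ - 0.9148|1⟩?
Z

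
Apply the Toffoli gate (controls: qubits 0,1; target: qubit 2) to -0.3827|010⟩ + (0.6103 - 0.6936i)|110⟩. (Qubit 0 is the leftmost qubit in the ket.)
-0.3827|010⟩ + (0.6103 - 0.6936i)|111⟩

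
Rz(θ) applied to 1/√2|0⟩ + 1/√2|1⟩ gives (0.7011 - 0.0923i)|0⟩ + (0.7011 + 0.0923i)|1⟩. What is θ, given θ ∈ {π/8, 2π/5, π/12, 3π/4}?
π/12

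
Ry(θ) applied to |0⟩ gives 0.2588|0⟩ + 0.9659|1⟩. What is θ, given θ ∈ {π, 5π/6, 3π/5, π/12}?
5π/6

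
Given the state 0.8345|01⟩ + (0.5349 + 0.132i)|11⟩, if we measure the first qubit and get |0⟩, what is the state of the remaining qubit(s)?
|1⟩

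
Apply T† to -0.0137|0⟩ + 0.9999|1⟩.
-0.0137|0⟩ + (0.707 - 0.707i)|1⟩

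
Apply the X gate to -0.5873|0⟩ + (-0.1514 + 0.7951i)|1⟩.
(-0.1514 + 0.7951i)|0⟩ - 0.5873|1⟩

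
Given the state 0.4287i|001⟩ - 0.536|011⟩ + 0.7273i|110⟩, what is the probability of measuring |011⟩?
0.2873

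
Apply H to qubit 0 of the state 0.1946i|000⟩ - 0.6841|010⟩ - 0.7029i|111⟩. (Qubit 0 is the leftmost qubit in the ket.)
0.1376i|000⟩ - 0.4837|010⟩ - 0.497i|011⟩ + 0.1376i|100⟩ - 0.4837|110⟩ + 0.497i|111⟩

H on qubit 0 mixes each pair of kets that differ only in qubit 0: amplitudes (a, b) of (|…0…⟩, |…1…⟩) become ((a + b)/√2, (a − b)/√2). Kets absent from the input have amplitude 0.
(|000⟩, |100⟩): (a, b) = (0.1946i, 0) → (0.1376i, 0.1376i)
(|010⟩, |110⟩): (a, b) = (-0.6841, 0) → (-0.4837, -0.4837)
(|011⟩, |111⟩): (a, b) = (0, -0.7029i) → (-0.497i, 0.497i)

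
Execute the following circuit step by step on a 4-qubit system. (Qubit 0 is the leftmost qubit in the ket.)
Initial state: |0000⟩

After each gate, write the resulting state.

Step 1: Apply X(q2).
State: |0010⟩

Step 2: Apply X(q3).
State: |0011⟩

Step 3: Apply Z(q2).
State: -|0011⟩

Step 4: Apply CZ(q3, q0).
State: -|0011⟩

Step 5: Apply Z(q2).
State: |0011⟩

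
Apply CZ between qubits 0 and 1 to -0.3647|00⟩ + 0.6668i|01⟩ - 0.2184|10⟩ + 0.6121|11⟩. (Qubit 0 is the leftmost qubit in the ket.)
-0.3647|00⟩ + 0.6668i|01⟩ - 0.2184|10⟩ - 0.6121|11⟩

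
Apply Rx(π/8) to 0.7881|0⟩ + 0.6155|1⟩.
(0.773 - 0.1201i)|0⟩ + (0.6037 - 0.1538i)|1⟩

Rx(π/8) = [[cos(θ/2), −i·sin(θ/2)], [−i·sin(θ/2), cos(θ/2)]]; θ = π/8, cos(θ/2) ≈ 0.980785, sin(θ/2) ≈ 0.19509.
With a = amp(|0⟩) = 0.7881 and b = amp(|1⟩) = 0.6155:
new amp(|0⟩) = (0.980785)·a + (-0.19509i)·b = (0.773 - 0.1201i)
new amp(|1⟩) = (-0.19509i)·a + (0.980785)·b = (0.6037 - 0.1538i)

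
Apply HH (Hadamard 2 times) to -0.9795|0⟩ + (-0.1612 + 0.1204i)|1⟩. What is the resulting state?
-0.9795|0⟩ + (-0.1612 + 0.1204i)|1⟩

H² = I, so an even number of Hadamards cancels: H^2 = I and the state is unchanged.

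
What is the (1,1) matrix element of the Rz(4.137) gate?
(-0.4774 + 0.8787i)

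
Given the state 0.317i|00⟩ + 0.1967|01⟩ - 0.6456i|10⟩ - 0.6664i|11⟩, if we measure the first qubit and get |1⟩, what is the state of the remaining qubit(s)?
-0.6958i|0⟩ - 0.7182i|1⟩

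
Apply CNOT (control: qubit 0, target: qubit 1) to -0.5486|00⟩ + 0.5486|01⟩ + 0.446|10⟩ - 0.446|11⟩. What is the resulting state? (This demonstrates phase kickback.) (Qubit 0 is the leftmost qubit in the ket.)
-0.5486|00⟩ + 0.5486|01⟩ - 0.446|10⟩ + 0.446|11⟩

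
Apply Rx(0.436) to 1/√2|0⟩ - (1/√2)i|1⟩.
0.5374|0⟩ - 0.8433i|1⟩

Rx(0.436) = [[cos(θ/2), −i·sin(θ/2)], [−i·sin(θ/2), cos(θ/2)]]; θ = 0.436, cos(θ/2) ≈ 0.976332, sin(θ/2) ≈ 0.216277.
With a = amp(|0⟩) = 1/√2 and b = amp(|1⟩) = -(1/√2)i:
new amp(|0⟩) = (0.976332)·a + (-0.216277i)·b = 0.5374
new amp(|1⟩) = (-0.216277i)·a + (0.976332)·b = -0.8433i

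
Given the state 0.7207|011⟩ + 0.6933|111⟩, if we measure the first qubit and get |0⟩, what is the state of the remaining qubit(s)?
|11⟩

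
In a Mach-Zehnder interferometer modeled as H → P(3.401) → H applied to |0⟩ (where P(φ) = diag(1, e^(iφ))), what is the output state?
(0.01673 - 0.1283i)|0⟩ + (0.9833 + 0.1283i)|1⟩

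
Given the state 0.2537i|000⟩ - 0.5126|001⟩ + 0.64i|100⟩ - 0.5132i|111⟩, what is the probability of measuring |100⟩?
0.4096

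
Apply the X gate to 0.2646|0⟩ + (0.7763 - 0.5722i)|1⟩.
(0.7763 - 0.5722i)|0⟩ + 0.2646|1⟩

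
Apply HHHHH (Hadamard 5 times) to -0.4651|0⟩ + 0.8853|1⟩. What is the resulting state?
0.2971|0⟩ - 0.9549|1⟩

H² = I, so H^5 = H: a single Hadamard. With (a, b) = (-0.4651, 0.8853), H gives ((a + b)/√2, (a − b)/√2) = (0.2971, -0.9549).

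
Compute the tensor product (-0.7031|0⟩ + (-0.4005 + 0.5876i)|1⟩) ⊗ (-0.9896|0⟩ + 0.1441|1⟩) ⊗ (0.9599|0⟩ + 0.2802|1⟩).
0.6679|000⟩ + 0.195|001⟩ - 0.09725|010⟩ - 0.02839|011⟩ + (0.3804 - 0.5582i)|100⟩ + (0.1111 - 0.1629i)|101⟩ + (-0.0554 + 0.08128i)|110⟩ + (-0.01617 + 0.02373i)|111⟩

amp(|b₁b₂…⟩) = product of the factor amplitudes for bits b₁, b₂, …; only kets whose every factor amplitude is nonzero survive.
|000⟩: (-0.7031)(-0.9896)(0.9599) = 0.6679
|001⟩: (-0.7031)(-0.9896)(0.2802) = 0.195
|010⟩: (-0.7031)(0.1441)(0.9599) = -0.09725
|011⟩: (-0.7031)(0.1441)(0.2802) = -0.02839
|100⟩: (-0.4005 + 0.5876i)(-0.9896)(0.9599) = (0.3804 - 0.5582i)
|101⟩: (-0.4005 + 0.5876i)(-0.9896)(0.2802) = (0.1111 - 0.1629i)
|110⟩: (-0.4005 + 0.5876i)(0.1441)(0.9599) = (-0.0554 + 0.08128i)
|111⟩: (-0.4005 + 0.5876i)(0.1441)(0.2802) = (-0.01617 + 0.02373i)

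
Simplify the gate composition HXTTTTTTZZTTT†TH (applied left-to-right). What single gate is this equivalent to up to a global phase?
Z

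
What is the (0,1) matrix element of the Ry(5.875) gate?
-0.2027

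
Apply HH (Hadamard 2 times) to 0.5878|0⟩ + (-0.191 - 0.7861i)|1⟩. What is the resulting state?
0.5878|0⟩ + (-0.191 - 0.7861i)|1⟩

H² = I, so an even number of Hadamards cancels: H^2 = I and the state is unchanged.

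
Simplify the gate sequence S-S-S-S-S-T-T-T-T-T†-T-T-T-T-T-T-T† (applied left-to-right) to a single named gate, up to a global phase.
S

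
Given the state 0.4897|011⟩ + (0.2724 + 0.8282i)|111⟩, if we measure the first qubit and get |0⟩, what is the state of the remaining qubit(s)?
|11⟩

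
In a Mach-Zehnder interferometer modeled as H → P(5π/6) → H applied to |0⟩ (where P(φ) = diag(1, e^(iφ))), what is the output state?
(0.06699 + 0.25i)|0⟩ + (0.933 - 0.25i)|1⟩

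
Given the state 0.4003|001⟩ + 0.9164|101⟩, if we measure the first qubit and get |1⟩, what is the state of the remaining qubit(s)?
|01⟩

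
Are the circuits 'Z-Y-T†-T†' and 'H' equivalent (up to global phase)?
No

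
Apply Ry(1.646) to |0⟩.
0.68|0⟩ + 0.7332|1⟩

Ry(1.646) = [[cos(θ/2), −sin(θ/2)], [sin(θ/2), cos(θ/2)]]; θ = 1.646, cos(θ/2) ≈ 0.680025, sin(θ/2) ≈ 0.733189.
With a = amp(|0⟩) = 1 and b = amp(|1⟩) = 0:
new amp(|0⟩) = (0.680025)·a + (-0.733189)·b = 0.68
new amp(|1⟩) = (0.733189)·a + (0.680025)·b = 0.7332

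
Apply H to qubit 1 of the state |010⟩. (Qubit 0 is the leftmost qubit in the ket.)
1/√2|000⟩ - 1/√2|010⟩

H on qubit 1 mixes each pair of kets that differ only in qubit 1: amplitudes (a, b) of (|…0…⟩, |…1…⟩) become ((a + b)/√2, (a − b)/√2). Kets absent from the input have amplitude 0.
(|000⟩, |010⟩): (a, b) = (0, 1) → (1/√2, -1/√2)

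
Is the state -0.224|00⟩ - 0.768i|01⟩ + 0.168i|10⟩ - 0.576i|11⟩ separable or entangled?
Entangled

Writing the state as a|00⟩ + b|01⟩ + c|10⟩ + d|11⟩, it is a product state iff ad − bc = 0.
Here (a, b, c, d) = (-0.224, -0.768i, 0.168i, -0.576i): ad − bc = (-0.224)(-0.576i) − (-0.768i)(0.168i) = (-0.129 + 0.129i) ≠ 0, so the state is entangled.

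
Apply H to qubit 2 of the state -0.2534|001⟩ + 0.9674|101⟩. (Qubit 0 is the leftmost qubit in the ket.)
-0.1792|000⟩ + 0.1792|001⟩ + 0.6841|100⟩ - 0.6841|101⟩

H on qubit 2 mixes each pair of kets that differ only in qubit 2: amplitudes (a, b) of (|…0…⟩, |…1…⟩) become ((a + b)/√2, (a − b)/√2). Kets absent from the input have amplitude 0.
(|000⟩, |001⟩): (a, b) = (0, -0.2534) → (-0.1792, 0.1792)
(|100⟩, |101⟩): (a, b) = (0, 0.9674) → (0.6841, -0.6841)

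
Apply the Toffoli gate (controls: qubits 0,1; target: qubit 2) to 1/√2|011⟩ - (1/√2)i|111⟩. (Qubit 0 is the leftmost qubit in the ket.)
1/√2|011⟩ - (1/√2)i|110⟩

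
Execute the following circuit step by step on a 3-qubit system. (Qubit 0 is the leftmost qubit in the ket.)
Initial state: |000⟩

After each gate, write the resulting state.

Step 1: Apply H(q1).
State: 1/√2|000⟩ + 1/√2|010⟩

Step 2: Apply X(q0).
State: 1/√2|100⟩ + 1/√2|110⟩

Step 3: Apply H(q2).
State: 1/2|100⟩ + 1/2|101⟩ + 1/2|110⟩ + 1/2|111⟩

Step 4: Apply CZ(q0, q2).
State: 1/2|100⟩ - 1/2|101⟩ + 1/2|110⟩ - 1/2|111⟩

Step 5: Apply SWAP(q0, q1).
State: 1/2|010⟩ - 1/2|011⟩ + 1/2|110⟩ - 1/2|111⟩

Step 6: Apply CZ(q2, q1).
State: 1/2|010⟩ + 1/2|011⟩ + 1/2|110⟩ + 1/2|111⟩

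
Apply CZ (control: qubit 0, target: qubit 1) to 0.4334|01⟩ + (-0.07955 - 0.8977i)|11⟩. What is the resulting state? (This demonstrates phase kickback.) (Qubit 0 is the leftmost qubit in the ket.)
0.4334|01⟩ + (0.07955 + 0.8977i)|11⟩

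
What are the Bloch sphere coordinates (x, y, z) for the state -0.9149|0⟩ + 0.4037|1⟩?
(-0.7387, 0, 0.6741)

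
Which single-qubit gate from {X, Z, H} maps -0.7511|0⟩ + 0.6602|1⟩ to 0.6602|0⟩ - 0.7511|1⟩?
X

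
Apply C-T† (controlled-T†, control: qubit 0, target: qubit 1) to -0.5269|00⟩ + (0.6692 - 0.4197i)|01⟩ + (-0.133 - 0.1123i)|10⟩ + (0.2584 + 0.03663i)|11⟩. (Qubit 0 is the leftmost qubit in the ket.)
-0.5269|00⟩ + (0.6692 - 0.4197i)|01⟩ + (-0.133 - 0.1123i)|10⟩ + (0.2086 - 0.1568i)|11⟩

C-T† leaves the control-|0⟩ kets |00⟩, |01⟩ unchanged and applies T† to qubit 1 on the control-|1⟩ pair (|10⟩, |11⟩).
T† = [[1, 0], [0, (1/√2 - (1/√2)i)]].
With a = amp(|10⟩) = (-0.133 - 0.1123i) and b = amp(|11⟩) = (0.2584 + 0.03663i):
new amp(|10⟩) = (1)·a = (-0.133 - 0.1123i)
new amp(|11⟩) = (1/√2 - (1/√2)i)·b = (0.2086 - 0.1568i)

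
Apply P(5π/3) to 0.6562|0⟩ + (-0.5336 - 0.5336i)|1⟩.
0.6562|0⟩ + (-0.7289 + 0.1953i)|1⟩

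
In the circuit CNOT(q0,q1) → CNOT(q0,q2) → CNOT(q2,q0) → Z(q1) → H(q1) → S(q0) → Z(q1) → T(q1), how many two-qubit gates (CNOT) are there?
3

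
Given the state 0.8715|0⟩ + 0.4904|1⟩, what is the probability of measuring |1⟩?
0.2405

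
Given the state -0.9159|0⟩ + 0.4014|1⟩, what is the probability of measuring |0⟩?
0.8389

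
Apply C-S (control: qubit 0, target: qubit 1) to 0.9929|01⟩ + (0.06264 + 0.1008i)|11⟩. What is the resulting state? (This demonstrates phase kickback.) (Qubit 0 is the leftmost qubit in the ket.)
0.9929|01⟩ + (-0.1008 + 0.06264i)|11⟩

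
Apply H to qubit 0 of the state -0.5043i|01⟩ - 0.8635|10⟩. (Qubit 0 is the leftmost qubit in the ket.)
-0.6106|00⟩ - 0.3566i|01⟩ + 0.6106|10⟩ - 0.3566i|11⟩

H on qubit 0 mixes each pair of kets that differ only in qubit 0: amplitudes (a, b) of (|…0…⟩, |…1…⟩) become ((a + b)/√2, (a − b)/√2). Kets absent from the input have amplitude 0.
(|00⟩, |10⟩): (a, b) = (0, -0.8635) → (-0.6106, 0.6106)
(|01⟩, |11⟩): (a, b) = (-0.5043i, 0) → (-0.3566i, -0.3566i)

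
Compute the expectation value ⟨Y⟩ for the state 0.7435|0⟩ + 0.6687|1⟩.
0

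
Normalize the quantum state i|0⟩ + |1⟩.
(1/√2)i|0⟩ + 1/√2|1⟩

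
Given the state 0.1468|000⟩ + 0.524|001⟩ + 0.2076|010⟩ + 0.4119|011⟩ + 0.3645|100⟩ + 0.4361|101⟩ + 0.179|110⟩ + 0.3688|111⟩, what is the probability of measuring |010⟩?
0.0431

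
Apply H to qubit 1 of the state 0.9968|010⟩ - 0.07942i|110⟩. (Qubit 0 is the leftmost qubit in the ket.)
0.7048|000⟩ - 0.7048|010⟩ - 0.05616i|100⟩ + 0.05616i|110⟩

H on qubit 1 mixes each pair of kets that differ only in qubit 1: amplitudes (a, b) of (|…0…⟩, |…1…⟩) become ((a + b)/√2, (a − b)/√2). Kets absent from the input have amplitude 0.
(|000⟩, |010⟩): (a, b) = (0, 0.9968) → (0.7048, -0.7048)
(|100⟩, |110⟩): (a, b) = (0, -0.07942i) → (-0.05616i, 0.05616i)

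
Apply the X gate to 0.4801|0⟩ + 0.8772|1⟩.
0.8772|0⟩ + 0.4801|1⟩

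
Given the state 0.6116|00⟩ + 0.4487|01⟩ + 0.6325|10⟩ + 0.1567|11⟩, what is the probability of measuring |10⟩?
0.4001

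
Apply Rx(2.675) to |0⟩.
0.2312|0⟩ - 0.9729i|1⟩

Rx(2.675) = [[cos(θ/2), −i·sin(θ/2)], [−i·sin(θ/2), cos(θ/2)]]; θ = 2.675, cos(θ/2) ≈ 0.231186, sin(θ/2) ≈ 0.97291.
With a = amp(|0⟩) = 1 and b = amp(|1⟩) = 0:
new amp(|0⟩) = (0.231186)·a + (-0.97291i)·b = 0.2312
new amp(|1⟩) = (-0.97291i)·a + (0.231186)·b = -0.9729i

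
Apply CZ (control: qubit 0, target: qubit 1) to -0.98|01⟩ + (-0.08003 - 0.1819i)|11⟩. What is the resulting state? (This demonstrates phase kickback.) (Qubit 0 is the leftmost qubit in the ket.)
-0.98|01⟩ + (0.08003 + 0.1819i)|11⟩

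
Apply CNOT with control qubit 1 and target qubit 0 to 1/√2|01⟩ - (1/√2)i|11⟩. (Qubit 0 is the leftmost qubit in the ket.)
-(1/√2)i|01⟩ + 1/√2|11⟩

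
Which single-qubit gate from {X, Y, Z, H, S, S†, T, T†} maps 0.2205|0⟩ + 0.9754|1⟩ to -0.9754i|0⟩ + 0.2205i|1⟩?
Y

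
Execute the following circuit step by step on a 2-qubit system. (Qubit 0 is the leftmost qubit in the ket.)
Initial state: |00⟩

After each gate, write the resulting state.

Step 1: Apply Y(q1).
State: i|01⟩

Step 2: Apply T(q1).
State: (-1/√2 + (1/√2)i)|01⟩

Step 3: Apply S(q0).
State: (-1/√2 + (1/√2)i)|01⟩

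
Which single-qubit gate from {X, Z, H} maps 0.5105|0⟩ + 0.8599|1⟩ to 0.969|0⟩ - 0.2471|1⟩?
H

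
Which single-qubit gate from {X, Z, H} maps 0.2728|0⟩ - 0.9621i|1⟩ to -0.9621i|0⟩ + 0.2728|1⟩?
X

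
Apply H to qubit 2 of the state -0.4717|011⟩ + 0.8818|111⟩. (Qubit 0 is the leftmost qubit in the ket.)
-0.3335|010⟩ + 0.3335|011⟩ + 0.6235|110⟩ - 0.6235|111⟩

H on qubit 2 mixes each pair of kets that differ only in qubit 2: amplitudes (a, b) of (|…0…⟩, |…1…⟩) become ((a + b)/√2, (a − b)/√2). Kets absent from the input have amplitude 0.
(|010⟩, |011⟩): (a, b) = (0, -0.4717) → (-0.3335, 0.3335)
(|110⟩, |111⟩): (a, b) = (0, 0.8818) → (0.6235, -0.6235)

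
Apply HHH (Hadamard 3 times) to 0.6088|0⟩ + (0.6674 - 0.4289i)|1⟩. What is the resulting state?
(0.9024 - 0.3033i)|0⟩ + (-0.04144 + 0.3033i)|1⟩

H² = I, so H^3 = H: a single Hadamard. With (a, b) = (0.6088, (0.6674 - 0.4289i)), H gives ((a + b)/√2, (a − b)/√2) = ((0.9024 - 0.3033i), (-0.04144 + 0.3033i)).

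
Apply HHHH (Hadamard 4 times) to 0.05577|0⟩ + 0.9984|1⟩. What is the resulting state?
0.05577|0⟩ + 0.9984|1⟩

H² = I, so an even number of Hadamards cancels: H^4 = I and the state is unchanged.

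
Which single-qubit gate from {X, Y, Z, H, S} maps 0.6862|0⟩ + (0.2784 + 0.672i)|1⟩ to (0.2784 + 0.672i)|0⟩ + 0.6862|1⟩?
X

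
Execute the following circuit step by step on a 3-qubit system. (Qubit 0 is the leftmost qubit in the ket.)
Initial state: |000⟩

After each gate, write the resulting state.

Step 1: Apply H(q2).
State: 1/√2|000⟩ + 1/√2|001⟩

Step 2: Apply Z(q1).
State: 1/√2|000⟩ + 1/√2|001⟩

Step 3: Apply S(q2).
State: 1/√2|000⟩ + (1/√2)i|001⟩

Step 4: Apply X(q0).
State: 1/√2|100⟩ + (1/√2)i|101⟩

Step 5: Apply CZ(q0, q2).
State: 1/√2|100⟩ - (1/√2)i|101⟩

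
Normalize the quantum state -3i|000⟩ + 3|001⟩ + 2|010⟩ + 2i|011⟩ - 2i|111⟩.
-0.5477i|000⟩ + 0.5477|001⟩ + 0.3651|010⟩ + 0.3651i|011⟩ - 0.3651i|111⟩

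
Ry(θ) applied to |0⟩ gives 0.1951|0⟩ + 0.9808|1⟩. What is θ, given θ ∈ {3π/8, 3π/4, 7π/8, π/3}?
7π/8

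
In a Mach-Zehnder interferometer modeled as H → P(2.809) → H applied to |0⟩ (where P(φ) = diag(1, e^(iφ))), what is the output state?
(0.0274 + 0.1632i)|0⟩ + (0.9726 - 0.1632i)|1⟩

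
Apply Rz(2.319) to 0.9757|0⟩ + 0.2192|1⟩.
(0.3901 - 0.8943i)|0⟩ + (0.08764 + 0.2009i)|1⟩

Rz(2.319) = [[e^(−iθ/2), 0], [0, e^(iθ/2)]] with e^(±iθ/2) = cos(θ/2) ± i·sin(θ/2); θ = 2.319, cos(θ/2) ≈ 0.399798, sin(θ/2) ≈ 0.916603.
With a = amp(|0⟩) = 0.9757 and b = amp(|1⟩) = 0.2192:
new amp(|0⟩) = (0.399798 - 0.916603i)·a = (0.3901 - 0.8943i)
new amp(|1⟩) = (0.399798 + 0.916603i)·b = (0.08764 + 0.2009i)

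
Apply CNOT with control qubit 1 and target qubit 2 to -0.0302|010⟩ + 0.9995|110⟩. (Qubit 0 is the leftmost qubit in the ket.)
-0.0302|011⟩ + 0.9995|111⟩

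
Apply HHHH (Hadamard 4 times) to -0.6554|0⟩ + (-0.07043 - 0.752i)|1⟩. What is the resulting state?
-0.6554|0⟩ + (-0.07043 - 0.752i)|1⟩

H² = I, so an even number of Hadamards cancels: H^4 = I and the state is unchanged.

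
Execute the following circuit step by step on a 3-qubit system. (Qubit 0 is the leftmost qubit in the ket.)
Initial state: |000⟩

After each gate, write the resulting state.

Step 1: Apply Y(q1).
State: i|010⟩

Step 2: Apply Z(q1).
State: -i|010⟩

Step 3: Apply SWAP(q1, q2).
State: -i|001⟩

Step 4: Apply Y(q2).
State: -|000⟩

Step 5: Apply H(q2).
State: -1/√2|000⟩ - 1/√2|001⟩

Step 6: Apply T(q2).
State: -1/√2|000⟩ + (-1/2 - (1/2)i)|001⟩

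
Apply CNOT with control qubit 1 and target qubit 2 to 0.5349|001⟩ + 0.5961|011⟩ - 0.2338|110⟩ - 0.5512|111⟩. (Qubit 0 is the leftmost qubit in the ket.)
0.5349|001⟩ + 0.5961|010⟩ - 0.5512|110⟩ - 0.2338|111⟩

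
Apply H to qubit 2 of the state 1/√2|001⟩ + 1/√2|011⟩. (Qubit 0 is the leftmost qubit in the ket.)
1/2|000⟩ - 1/2|001⟩ + 1/2|010⟩ - 1/2|011⟩

H on qubit 2 mixes each pair of kets that differ only in qubit 2: amplitudes (a, b) of (|…0…⟩, |…1…⟩) become ((a + b)/√2, (a − b)/√2). Kets absent from the input have amplitude 0.
(|000⟩, |001⟩): (a, b) = (0, 1/√2) → (1/2, -1/2)
(|010⟩, |011⟩): (a, b) = (0, 1/√2) → (1/2, -1/2)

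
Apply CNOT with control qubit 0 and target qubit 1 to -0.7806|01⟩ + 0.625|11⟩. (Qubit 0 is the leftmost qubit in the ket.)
-0.7806|01⟩ + 0.625|10⟩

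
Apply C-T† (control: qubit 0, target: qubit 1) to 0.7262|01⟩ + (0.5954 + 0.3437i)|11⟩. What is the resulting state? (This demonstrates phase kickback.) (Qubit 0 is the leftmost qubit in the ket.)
0.7262|01⟩ + (0.664 - 0.178i)|11⟩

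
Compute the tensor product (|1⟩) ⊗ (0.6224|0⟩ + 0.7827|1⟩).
0.6224|10⟩ + 0.7827|11⟩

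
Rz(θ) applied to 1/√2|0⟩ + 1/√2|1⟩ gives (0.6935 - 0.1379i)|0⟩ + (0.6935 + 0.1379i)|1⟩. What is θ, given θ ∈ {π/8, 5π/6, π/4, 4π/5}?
π/8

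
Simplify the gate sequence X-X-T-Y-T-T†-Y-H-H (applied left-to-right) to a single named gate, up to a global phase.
T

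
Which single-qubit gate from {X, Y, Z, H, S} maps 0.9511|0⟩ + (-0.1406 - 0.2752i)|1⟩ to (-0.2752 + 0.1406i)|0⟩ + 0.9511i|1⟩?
Y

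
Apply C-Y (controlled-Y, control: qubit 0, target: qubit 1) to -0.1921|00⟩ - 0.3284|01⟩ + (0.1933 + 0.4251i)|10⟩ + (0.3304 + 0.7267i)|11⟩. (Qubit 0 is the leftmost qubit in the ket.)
-0.1921|00⟩ - 0.3284|01⟩ + (0.7267 - 0.3304i)|10⟩ + (-0.4251 + 0.1933i)|11⟩

C-Y leaves the control-|0⟩ kets |00⟩, |01⟩ unchanged and applies Y to qubit 1 on the control-|1⟩ pair (|10⟩, |11⟩).
Y = [[0, -i], [i, 0]].
With a = amp(|10⟩) = (0.1933 + 0.4251i) and b = amp(|11⟩) = (0.3304 + 0.7267i):
new amp(|10⟩) = (-i)·b = (0.7267 - 0.3304i)
new amp(|11⟩) = (i)·a = (-0.4251 + 0.1933i)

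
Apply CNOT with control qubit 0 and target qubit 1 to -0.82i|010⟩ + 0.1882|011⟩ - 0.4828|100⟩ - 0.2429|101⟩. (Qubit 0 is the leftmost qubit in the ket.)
-0.82i|010⟩ + 0.1882|011⟩ - 0.4828|110⟩ - 0.2429|111⟩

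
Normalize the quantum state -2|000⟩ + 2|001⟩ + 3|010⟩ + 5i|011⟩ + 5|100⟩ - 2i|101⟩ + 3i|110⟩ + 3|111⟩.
-0.212|000⟩ + 0.212|001⟩ + 0.318|010⟩ + 0.53i|011⟩ + 0.53|100⟩ - 0.212i|101⟩ + 0.318i|110⟩ + 0.318|111⟩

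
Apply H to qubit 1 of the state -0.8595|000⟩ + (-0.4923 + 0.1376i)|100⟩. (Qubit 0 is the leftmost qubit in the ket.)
-0.6078|000⟩ - 0.6078|010⟩ + (-0.3481 + 0.0973i)|100⟩ + (-0.3481 + 0.0973i)|110⟩

H on qubit 1 mixes each pair of kets that differ only in qubit 1: amplitudes (a, b) of (|…0…⟩, |…1…⟩) become ((a + b)/√2, (a − b)/√2). Kets absent from the input have amplitude 0.
(|000⟩, |010⟩): (a, b) = (-0.8595, 0) → (-0.6078, -0.6078)
(|100⟩, |110⟩): (a, b) = ((-0.4923 + 0.1376i), 0) → ((-0.3481 + 0.0973i), (-0.3481 + 0.0973i))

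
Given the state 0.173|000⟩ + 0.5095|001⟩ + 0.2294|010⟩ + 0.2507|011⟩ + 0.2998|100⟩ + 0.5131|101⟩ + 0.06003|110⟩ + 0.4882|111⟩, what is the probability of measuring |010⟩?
0.05262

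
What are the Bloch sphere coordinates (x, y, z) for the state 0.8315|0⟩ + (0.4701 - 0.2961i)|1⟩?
(0.7818, -0.4924, 0.3827)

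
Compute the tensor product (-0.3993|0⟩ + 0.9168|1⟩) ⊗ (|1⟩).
-0.3993|01⟩ + 0.9168|11⟩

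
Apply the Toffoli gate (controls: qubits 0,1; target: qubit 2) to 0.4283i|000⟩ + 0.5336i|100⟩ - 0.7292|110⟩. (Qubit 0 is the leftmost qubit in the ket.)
0.4283i|000⟩ + 0.5336i|100⟩ - 0.7292|111⟩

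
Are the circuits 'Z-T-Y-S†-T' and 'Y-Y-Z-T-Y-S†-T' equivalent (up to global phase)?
Yes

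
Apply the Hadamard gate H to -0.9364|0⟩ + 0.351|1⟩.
-0.4139|0⟩ - 0.9103|1⟩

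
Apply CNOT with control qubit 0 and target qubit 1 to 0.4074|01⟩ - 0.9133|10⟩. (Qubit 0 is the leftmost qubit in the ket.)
0.4074|01⟩ - 0.9133|11⟩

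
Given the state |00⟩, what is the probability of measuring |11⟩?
0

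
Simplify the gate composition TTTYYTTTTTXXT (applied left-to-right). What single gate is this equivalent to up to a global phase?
T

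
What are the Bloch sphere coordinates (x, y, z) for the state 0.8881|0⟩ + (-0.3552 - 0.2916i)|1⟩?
(-0.6309, -0.5179, 0.5775)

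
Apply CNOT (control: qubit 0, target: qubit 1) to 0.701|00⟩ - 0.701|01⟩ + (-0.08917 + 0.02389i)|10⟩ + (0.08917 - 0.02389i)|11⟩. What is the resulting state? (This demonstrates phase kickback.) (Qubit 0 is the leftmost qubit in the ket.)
0.701|00⟩ - 0.701|01⟩ + (0.08917 - 0.02389i)|10⟩ + (-0.08917 + 0.02389i)|11⟩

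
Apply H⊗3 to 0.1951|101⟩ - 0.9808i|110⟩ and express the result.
(0.06898 - 0.3468i)|000⟩ + (-0.06898 - 0.3468i)|001⟩ + (0.06898 + 0.3468i)|010⟩ + (-0.06898 + 0.3468i)|011⟩ + (-0.06898 + 0.3468i)|100⟩ + (0.06898 + 0.3468i)|101⟩ + (-0.06898 - 0.3468i)|110⟩ + (0.06898 - 0.3468i)|111⟩

H⊗3 gives amp(|y⟩) = (1/2√2) Σ_x (−1)^(x·y) amp(|x⟩), where x·y is the number of positions in which both x and y have a 1.
|000⟩: (0.1951 - 0.9808i)/(2√2) = (0.06898 - 0.3468i)
|001⟩: (-0.1951 - 0.9808i)/(2√2) = (-0.06898 - 0.3468i)
|010⟩: (0.1951 + 0.9808i)/(2√2) = (0.06898 + 0.3468i)
|011⟩: (-0.1951 + 0.9808i)/(2√2) = (-0.06898 + 0.3468i)
|100⟩: (-0.1951 + 0.9808i)/(2√2) = (-0.06898 + 0.3468i)
|101⟩: (0.1951 + 0.9808i)/(2√2) = (0.06898 + 0.3468i)
|110⟩: (-0.1951 - 0.9808i)/(2√2) = (-0.06898 - 0.3468i)
|111⟩: (0.1951 - 0.9808i)/(2√2) = (0.06898 - 0.3468i)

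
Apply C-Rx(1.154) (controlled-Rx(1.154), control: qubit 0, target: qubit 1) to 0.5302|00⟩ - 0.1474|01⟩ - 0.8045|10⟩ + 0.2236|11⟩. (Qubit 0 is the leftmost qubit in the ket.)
0.5302|00⟩ - 0.1474|01⟩ + (-0.6743 - 0.122i)|10⟩ + (0.1874 + 0.4389i)|11⟩

C-Rx(1.154) leaves the control-|0⟩ kets |00⟩, |01⟩ unchanged and applies Rx(1.154) to qubit 1 on the control-|1⟩ pair (|10⟩, |11⟩).
Rx(1.154) = [[cos(θ/2), −i·sin(θ/2)], [−i·sin(θ/2), cos(θ/2)]]; θ = 1.154, cos(θ/2) ≈ 0.838103, sin(θ/2) ≈ 0.545512.
With a = amp(|10⟩) = -0.8045 and b = amp(|11⟩) = 0.2236:
new amp(|10⟩) = (0.838103)·a + (-0.545512i)·b = (-0.6743 - 0.122i)
new amp(|11⟩) = (-0.545512i)·a + (0.838103)·b = (0.1874 + 0.4389i)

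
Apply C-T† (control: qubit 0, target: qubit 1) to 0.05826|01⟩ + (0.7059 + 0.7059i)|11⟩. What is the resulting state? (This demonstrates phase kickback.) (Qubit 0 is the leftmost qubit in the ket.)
0.05826|01⟩ + 0.9983|11⟩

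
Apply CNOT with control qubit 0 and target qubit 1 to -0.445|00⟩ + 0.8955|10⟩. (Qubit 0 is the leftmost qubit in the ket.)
-0.445|00⟩ + 0.8955|11⟩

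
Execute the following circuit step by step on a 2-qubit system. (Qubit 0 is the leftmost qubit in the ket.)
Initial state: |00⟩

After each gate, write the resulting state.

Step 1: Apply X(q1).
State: |01⟩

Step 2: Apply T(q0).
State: |01⟩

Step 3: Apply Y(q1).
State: -i|00⟩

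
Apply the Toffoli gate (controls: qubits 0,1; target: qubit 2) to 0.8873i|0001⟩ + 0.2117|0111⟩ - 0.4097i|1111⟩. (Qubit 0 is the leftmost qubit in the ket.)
0.8873i|0001⟩ + 0.2117|0111⟩ - 0.4097i|1101⟩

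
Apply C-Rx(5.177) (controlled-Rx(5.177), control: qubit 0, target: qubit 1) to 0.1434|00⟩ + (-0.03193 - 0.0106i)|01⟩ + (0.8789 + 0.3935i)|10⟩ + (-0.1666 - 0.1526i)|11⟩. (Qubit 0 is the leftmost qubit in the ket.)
0.1434|00⟩ + (-0.03193 - 0.0106i)|01⟩ + (-0.828 - 0.2473i)|10⟩ + (0.3485 - 0.3319i)|11⟩

C-Rx(5.177) leaves the control-|0⟩ kets |00⟩, |01⟩ unchanged and applies Rx(5.177) to qubit 1 on the control-|1⟩ pair (|10⟩, |11⟩).
Rx(5.177) = [[cos(θ/2), −i·sin(θ/2)], [−i·sin(θ/2), cos(θ/2)]]; θ = 5.177, cos(θ/2) ≈ -0.850904, sin(θ/2) ≈ 0.525321.
With a = amp(|10⟩) = (0.8789 + 0.3935i) and b = amp(|11⟩) = (-0.1666 - 0.1526i):
new amp(|10⟩) = (-0.850904)·a + (-0.525321i)·b = (-0.828 - 0.2473i)
new amp(|11⟩) = (-0.525321i)·a + (-0.850904)·b = (0.3485 - 0.3319i)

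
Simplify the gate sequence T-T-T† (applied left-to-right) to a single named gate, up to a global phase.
T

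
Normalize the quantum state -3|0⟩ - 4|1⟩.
-0.6|0⟩ - 0.8|1⟩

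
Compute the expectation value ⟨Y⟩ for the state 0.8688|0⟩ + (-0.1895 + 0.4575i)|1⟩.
0.795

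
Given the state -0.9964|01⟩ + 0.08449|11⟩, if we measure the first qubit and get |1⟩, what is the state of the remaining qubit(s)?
|1⟩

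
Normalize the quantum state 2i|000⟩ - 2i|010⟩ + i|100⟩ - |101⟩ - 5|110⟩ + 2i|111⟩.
0.3203i|000⟩ - 0.3203i|010⟩ + 0.1601i|100⟩ - 0.1601|101⟩ - 0.8006|110⟩ + 0.3203i|111⟩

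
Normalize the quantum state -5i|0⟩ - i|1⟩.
-0.9806i|0⟩ - 0.1961i|1⟩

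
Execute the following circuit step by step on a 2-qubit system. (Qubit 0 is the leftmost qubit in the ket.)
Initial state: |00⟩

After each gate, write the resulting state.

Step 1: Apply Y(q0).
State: i|10⟩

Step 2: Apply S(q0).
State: -|10⟩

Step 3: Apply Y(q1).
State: -i|11⟩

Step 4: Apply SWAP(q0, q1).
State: -i|11⟩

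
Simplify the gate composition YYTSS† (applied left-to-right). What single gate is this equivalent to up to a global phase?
T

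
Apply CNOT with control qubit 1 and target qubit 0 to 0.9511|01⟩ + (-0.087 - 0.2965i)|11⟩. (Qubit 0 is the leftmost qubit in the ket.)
(-0.087 - 0.2965i)|01⟩ + 0.9511|11⟩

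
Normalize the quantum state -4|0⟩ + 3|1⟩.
-0.8|0⟩ + 0.6|1⟩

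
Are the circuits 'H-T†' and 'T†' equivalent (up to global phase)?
No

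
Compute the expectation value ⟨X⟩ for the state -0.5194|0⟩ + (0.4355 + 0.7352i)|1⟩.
-0.4524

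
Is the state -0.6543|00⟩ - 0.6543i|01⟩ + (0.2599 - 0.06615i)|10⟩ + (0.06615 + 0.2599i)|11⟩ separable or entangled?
Separable

Writing the state as a|00⟩ + b|01⟩ + c|10⟩ + d|11⟩, it is a product state iff ad − bc = 0.
Here (a, b, c, d) = (-0.6543, -0.6543i, (0.2599 - 0.06615i), (0.06615 + 0.2599i)): ad − bc = (-0.6543)(0.06615 + 0.2599i) − (-0.6543i)(0.2599 - 0.06615i) = 0, so the state is separable.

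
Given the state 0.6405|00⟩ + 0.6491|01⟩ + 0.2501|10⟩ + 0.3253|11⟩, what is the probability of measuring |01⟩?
0.4213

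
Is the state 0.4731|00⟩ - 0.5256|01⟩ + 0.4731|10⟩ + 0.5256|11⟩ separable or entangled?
Entangled

Writing the state as a|00⟩ + b|01⟩ + c|10⟩ + d|11⟩, it is a product state iff ad − bc = 0.
Here (a, b, c, d) = (0.4731, -0.5256, 0.4731, 0.5256): ad − bc = (0.4731)(0.5256) − (-0.5256)(0.4731) = 0.4973 ≠ 0, so the state is entangled.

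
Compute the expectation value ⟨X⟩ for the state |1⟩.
0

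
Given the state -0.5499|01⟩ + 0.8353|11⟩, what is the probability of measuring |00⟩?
0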